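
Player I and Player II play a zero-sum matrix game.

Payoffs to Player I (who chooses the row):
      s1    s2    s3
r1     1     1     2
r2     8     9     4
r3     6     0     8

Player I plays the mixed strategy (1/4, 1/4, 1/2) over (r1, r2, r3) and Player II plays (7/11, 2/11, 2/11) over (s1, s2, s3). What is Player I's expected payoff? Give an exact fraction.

211/44

Against (7/11, 2/11, 2/11), each row's expected payoff is r1: 13/11; r2: 82/11; r3: 58/11.
Taking the (1/4, 1/4, 1/2)-weighted average: (1/4)·(13/11) + (1/4)·(82/11) + (1/2)·(58/11) = 211/44.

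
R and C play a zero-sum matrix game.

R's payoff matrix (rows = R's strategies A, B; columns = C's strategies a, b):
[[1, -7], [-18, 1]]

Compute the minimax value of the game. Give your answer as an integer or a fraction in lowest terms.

-125/27

Row minima are -7 and -18, so R's maximin is -7; column maxima are 1 and 1, so C's minimax is 1. These differ, so the equilibrium is in mixed strategies.
Let R play A with probability p. C is indifferent when p − 18(1−p) = −7p + (1−p), giving p = 19/27.
Let C play a with probability q. R is indifferent when q − 7(1−q) = −18q + (1−q), giving q = 8/27.
The value is 1·(8/27) + (-7)·(19/27) = -125/27.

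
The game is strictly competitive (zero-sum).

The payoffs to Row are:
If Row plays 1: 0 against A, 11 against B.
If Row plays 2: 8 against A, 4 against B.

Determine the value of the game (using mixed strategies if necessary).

Row minima are 0 and 4, so Row's maximin is 4; column maxima are 8 and 11, so Column's minimax is 8. These differ, so the equilibrium is in mixed strategies.
Let Row play 1 with probability p. Column is indifferent when 8(1−p) = 11p + 4(1−p), giving p = 4/15.
Let Column play A with probability q. Row is indifferent when 11(1−q) = 8q + 4(1−q), giving q = 7/15.
The value is 0·(7/15) + (11)·(8/15) = 88/15.

88/15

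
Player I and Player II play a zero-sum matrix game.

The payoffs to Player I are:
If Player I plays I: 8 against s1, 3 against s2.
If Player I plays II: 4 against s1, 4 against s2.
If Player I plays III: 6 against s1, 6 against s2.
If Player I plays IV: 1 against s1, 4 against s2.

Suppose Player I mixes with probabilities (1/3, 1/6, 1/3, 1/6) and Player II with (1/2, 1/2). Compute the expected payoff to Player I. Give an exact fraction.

Against (1/2, 1/2), each row's expected payoff is I: 11/2; II: 4; III: 6; IV: 5/2.
Taking the (1/3, 1/6, 1/3, 1/6)-weighted average: (1/3)·(11/2) + (1/6)·(4) + (1/3)·(6) + (1/6)·(5/2) = 59/12.

59/12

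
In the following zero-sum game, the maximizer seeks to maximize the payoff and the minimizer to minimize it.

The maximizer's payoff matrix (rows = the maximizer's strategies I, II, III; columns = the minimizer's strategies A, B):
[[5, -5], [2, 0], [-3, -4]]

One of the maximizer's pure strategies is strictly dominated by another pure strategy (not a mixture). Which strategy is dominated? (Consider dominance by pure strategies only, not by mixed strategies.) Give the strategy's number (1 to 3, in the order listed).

3

Compare III with II: 2 > -3, 0 > -4.
So II strictly dominates III for the maximizer; III is strictly dominated.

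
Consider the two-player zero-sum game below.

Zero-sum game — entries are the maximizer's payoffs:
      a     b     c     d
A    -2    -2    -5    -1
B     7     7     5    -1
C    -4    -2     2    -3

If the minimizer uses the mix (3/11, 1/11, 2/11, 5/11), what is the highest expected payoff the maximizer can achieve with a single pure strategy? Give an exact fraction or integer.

3

A: (-2)·(3/11) + (-2)·(1/11) + (-5)·(2/11) + (-1)·(5/11) = -23/11.
B: (7)·(3/11) + (7)·(1/11) + (5)·(2/11) + (-1)·(5/11) = 3.
C: (-4)·(3/11) + (-2)·(1/11) + (2)·(2/11) + (-3)·(5/11) = -25/11.
The best pure response is B with expected payoff 3.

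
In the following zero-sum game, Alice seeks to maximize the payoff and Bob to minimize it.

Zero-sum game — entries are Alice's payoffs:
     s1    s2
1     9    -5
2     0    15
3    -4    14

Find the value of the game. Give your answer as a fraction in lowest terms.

Row 3 is strictly dominated by row 2, so Alice never plays it.
The remaining 2×2 game on (1, 2) × (s1, s2) has no saddle point. Let Alice play 1 with probability p; indifference gives 9p = −5p + 15(1−p), so p = 15/29.
Similarly Bob's optimal q on s1 is 20/29, and the value is 9·(20/29) + (-5)·(9/29) = 135/29.

135/29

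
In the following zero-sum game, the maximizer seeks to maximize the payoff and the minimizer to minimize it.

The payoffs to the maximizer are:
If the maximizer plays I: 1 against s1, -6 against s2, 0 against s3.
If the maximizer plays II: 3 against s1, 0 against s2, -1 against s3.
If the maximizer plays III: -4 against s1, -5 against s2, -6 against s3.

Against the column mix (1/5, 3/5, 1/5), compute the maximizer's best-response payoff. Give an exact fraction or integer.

2/5

I: (1)·(1/5) + (-6)·(3/5) + (0)·(1/5) = -17/5.
II: (3)·(1/5) + (0)·(3/5) + (-1)·(1/5) = 2/5.
III: (-4)·(1/5) + (-5)·(3/5) + (-6)·(1/5) = -5.
The best pure response is II with expected payoff 2/5.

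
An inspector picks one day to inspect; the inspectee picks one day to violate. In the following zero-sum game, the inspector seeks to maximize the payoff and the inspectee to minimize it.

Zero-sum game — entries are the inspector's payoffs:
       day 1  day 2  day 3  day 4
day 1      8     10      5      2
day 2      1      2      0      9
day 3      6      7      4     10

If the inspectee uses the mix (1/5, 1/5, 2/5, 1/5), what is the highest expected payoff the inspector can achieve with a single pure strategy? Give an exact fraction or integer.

day 1: (8)·(1/5) + (10)·(1/5) + (5)·(2/5) + (2)·(1/5) = 6.
day 2: (1)·(1/5) + (2)·(1/5) + (0)·(2/5) + (9)·(1/5) = 12/5.
day 3: (6)·(1/5) + (7)·(1/5) + (4)·(2/5) + (10)·(1/5) = 31/5.
The best pure response is day 3 with expected payoff 31/5.

31/5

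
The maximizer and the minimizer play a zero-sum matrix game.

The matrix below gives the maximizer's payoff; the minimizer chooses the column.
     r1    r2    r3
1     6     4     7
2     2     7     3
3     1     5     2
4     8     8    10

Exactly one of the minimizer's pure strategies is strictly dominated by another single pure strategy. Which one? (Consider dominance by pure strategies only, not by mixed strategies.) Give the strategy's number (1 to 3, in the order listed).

The minimizer prefers columns that give the maximizer less. Compare r3 with r1: 6 < 7, 2 < 3, 1 < 2, 8 < 10.
So r1 strictly dominates r3 for the minimizer; r3 is strictly dominated.

3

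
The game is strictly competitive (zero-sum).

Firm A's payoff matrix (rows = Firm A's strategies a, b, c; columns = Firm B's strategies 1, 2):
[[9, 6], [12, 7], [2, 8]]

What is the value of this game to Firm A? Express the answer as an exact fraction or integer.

Row a is strictly dominated by row b, so Firm A never plays it.
The remaining 2×2 game on (b, c) × (1, 2) has no saddle point. Let Firm A play b with probability p; indifference gives 12p + 2(1−p) = 7p + 8(1−p), so p = 6/11.
Similarly Firm B's optimal q on 1 is 1/11, and the value is 12·(1/11) + (7)·(10/11) = 82/11.

82/11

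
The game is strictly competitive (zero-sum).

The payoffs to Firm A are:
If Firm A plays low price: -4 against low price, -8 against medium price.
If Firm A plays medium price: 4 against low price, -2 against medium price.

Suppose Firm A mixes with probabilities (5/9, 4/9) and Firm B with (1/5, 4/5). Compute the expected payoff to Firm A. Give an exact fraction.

-196/45

Against (1/5, 4/5), each row's expected payoff is low price: -36/5; medium price: -4/5.
Taking the (5/9, 4/9)-weighted average: (5/9)·(-36/5) + (4/9)·(-4/5) = -196/45.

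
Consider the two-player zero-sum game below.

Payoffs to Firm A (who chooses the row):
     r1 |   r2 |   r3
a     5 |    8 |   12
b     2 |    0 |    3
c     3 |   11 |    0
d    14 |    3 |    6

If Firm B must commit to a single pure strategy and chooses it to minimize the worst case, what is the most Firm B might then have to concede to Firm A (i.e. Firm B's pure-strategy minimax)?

The worst case (largest entry) in each column is r1: 14, r2: 11, r3: 12.
The best (smallest) of these is 11.

11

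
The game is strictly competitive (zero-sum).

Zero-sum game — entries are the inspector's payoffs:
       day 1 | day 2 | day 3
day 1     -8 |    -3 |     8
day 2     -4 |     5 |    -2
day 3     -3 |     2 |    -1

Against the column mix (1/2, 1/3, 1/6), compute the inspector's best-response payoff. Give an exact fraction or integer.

day 1: (-8)·(1/2) + (-3)·(1/3) + (8)·(1/6) = -11/3.
day 2: (-4)·(1/2) + (5)·(1/3) + (-2)·(1/6) = -2/3.
day 3: (-3)·(1/2) + (2)·(1/3) + (-1)·(1/6) = -1.
The best pure response is day 2 with expected payoff -2/3.

-2/3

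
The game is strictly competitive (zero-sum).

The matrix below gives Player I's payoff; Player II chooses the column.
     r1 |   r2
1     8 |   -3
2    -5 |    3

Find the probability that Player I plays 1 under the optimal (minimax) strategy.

Row minima are -3 and -5, so Player I's maximin is -3; column maxima are 8 and 3, so Player II's minimax is 3. These differ, so the equilibrium is in mixed strategies.
Let Player I play 1 with probability p. Player II is indifferent when 8p − 5(1−p) = −3p + 3(1−p), giving p = 8/19.

8/19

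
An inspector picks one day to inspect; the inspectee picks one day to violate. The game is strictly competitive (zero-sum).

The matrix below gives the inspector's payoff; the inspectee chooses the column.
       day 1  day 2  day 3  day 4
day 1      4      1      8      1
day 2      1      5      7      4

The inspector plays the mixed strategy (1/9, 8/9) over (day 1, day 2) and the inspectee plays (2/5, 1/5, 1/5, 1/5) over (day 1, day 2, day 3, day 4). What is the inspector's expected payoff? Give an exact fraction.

18/5

Against (2/5, 1/5, 1/5, 1/5), each row's expected payoff is day 1: 18/5; day 2: 18/5.
Taking the (1/9, 8/9)-weighted average: (1/9)·(18/5) + (8/9)·(18/5) = 18/5.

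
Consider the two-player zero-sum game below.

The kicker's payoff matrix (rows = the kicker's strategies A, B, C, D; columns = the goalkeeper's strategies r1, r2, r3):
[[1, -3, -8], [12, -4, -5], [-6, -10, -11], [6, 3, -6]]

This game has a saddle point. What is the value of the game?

-5

Row minima: -8, -5, -11, -6 → the kicker's maximin is -5.
Column maxima: 12, 3, -5 → the goalkeeper's minimax is -5.
They coincide at (B, r3), so the value is -5.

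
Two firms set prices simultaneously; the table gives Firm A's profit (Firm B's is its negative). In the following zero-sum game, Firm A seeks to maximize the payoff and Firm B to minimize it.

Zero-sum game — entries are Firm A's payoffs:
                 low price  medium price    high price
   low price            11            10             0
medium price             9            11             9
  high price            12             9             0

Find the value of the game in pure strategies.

9

Row minima: 0, 9, 0 → Firm A's maximin is 9.
Column maxima: 12, 11, 9 → Firm B's minimax is 9.
They coincide at (medium price, high price), so the value is 9.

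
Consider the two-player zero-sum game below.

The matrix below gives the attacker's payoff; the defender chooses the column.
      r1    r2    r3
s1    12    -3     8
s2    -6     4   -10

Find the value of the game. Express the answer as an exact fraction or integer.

Column r1 is strictly dominated by r3 for the defender (it gives the attacker more in every row).
The remaining 2×2 game on (s1, s2) × (r2, r3) has no saddle point. Let the attacker play s1 with probability p; indifference gives −3p + 4(1−p) = 8p − 10(1−p), so p = 14/25.
Similarly the defender's optimal q on r2 is 18/25, and the value is -3·(18/25) + (8)·(7/25) = 2/25.

2/25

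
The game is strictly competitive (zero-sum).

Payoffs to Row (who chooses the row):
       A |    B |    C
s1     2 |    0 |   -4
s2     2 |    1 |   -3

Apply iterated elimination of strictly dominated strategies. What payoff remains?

Column A is strictly dominated by B for Column (0<2, 1<2); eliminate A.
Row s1 is strictly dominated by row s2 (1>0, -3>-4); eliminate s1.
Column B is strictly dominated by C for Column (-3<1); eliminate B.
Only (s2, C) remains, with payoff -3.

-3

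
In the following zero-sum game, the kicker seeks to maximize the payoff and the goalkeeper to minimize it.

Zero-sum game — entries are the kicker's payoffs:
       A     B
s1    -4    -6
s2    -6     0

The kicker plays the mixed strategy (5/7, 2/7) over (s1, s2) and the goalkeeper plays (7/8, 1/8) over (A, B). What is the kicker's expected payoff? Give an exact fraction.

Against (7/8, 1/8), each row's expected payoff is s1: -17/4; s2: -21/4.
Taking the (5/7, 2/7)-weighted average: (5/7)·(-17/4) + (2/7)·(-21/4) = -127/28.

-127/28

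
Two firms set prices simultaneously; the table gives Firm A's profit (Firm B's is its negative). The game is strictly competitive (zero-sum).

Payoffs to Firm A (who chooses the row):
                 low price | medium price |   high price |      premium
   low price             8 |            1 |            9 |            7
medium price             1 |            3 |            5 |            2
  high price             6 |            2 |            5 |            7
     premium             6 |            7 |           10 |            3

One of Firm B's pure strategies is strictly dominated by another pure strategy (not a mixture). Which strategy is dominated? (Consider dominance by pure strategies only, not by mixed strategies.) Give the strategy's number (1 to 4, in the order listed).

Firm B prefers columns that give Firm A less. Compare high price with medium price: 1 < 9, 3 < 5, 2 < 5, 7 < 10.
So medium price strictly dominates high price for Firm B; high price is strictly dominated.

3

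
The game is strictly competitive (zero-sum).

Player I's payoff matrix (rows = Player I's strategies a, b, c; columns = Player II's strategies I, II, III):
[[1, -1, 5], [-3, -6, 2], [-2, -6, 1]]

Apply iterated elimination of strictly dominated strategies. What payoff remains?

-1

Row c is strictly dominated by row a (1>-2, -1>-6, 5>1); eliminate c.
Column I is strictly dominated by II for Player II (-1<1, -6<-3); eliminate I.
Column III is strictly dominated by II for Player II (-1<5, -6<2); eliminate III.
Row b is strictly dominated by row a (-1>-6); eliminate b.
Only (a, II) remains, with payoff -1.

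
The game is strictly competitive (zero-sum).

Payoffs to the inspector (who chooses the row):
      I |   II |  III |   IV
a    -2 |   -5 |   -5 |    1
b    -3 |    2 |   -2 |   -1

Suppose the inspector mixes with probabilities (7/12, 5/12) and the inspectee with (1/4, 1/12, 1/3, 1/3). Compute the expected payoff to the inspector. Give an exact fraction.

-71/36

Against (1/4, 1/12, 1/3, 1/3), each row's expected payoff is a: -9/4; b: -19/12.
Taking the (7/12, 5/12)-weighted average: (7/12)·(-9/4) + (5/12)·(-19/12) = -71/36.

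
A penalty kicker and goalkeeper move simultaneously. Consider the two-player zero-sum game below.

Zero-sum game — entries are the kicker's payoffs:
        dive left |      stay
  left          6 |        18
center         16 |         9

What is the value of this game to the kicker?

234/19

Row minima are 6 and 9, so the kicker's maximin is 9; column maxima are 16 and 18, so the goalkeeper's minimax is 16. These differ, so the equilibrium is in mixed strategies.
Let the kicker play left with probability p. The goalkeeper is indifferent when 6p + 16(1−p) = 18p + 9(1−p), giving p = 7/19.
Let the goalkeeper play dive left with probability q. The kicker is indifferent when 6q + 18(1−q) = 16q + 9(1−q), giving q = 9/19.
The value is 6·(9/19) + (18)·(10/19) = 234/19.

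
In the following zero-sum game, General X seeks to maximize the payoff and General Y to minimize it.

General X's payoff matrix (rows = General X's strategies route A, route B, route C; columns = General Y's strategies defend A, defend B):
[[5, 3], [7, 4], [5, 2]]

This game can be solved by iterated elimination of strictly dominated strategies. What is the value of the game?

4

Column defend A is strictly dominated by defend B for General Y (3<5, 4<7, 2<5); eliminate defend A.
Row route A is strictly dominated by row route B (4>3); eliminate route A.
Row route C is strictly dominated by row route B (4>2); eliminate route C.
Only (route B, defend B) remains, with payoff 4.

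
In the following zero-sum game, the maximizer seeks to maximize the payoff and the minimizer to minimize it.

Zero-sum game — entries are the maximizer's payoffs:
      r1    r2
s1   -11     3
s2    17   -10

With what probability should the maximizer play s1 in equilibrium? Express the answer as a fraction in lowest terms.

27/41

Row minima are -11 and -10, so the maximizer's maximin is -10; column maxima are 17 and 3, so the minimizer's minimax is 3. These differ, so the equilibrium is in mixed strategies.
Let the maximizer play s1 with probability p. The minimizer is indifferent when −11p + 17(1−p) = 3p − 10(1−p), giving p = 27/41.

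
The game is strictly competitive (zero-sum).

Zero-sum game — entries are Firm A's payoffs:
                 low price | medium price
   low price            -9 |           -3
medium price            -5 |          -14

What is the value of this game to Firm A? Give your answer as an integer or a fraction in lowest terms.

-37/5

Row minima are -9 and -14, so Firm A's maximin is -9; column maxima are -5 and -3, so Firm B's minimax is -5. These differ, so the equilibrium is in mixed strategies.
Let Firm A play low price with probability p. Firm B is indifferent when −9p − 5(1−p) = −3p − 14(1−p), giving p = 3/5.
Let Firm B play low price with probability q. Firm A is indifferent when −9q − 3(1−q) = −5q − 14(1−q), giving q = 11/15.
The value is -9·(11/15) + (-3)·(4/15) = -37/5.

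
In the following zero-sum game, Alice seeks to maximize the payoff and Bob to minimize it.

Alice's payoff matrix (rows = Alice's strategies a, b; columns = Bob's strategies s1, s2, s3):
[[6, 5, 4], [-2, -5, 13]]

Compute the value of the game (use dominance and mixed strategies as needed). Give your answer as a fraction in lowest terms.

85/19

Column s1 is strictly dominated by s2 for Bob (it gives Alice more in every row).
The remaining 2×2 game on (a, b) × (s2, s3) has no saddle point. Let Alice play a with probability p; indifference gives 5p − 5(1−p) = 4p + 13(1−p), so p = 18/19.
Similarly Bob's optimal q on s2 is 9/19, and the value is 5·(9/19) + (4)·(10/19) = 85/19.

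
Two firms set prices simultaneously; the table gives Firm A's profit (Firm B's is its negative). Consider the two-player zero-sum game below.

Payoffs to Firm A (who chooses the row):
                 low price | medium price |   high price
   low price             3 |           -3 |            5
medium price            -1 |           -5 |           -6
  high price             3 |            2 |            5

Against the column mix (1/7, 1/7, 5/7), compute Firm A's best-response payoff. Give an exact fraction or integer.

low price: (3)·(1/7) + (-3)·(1/7) + (5)·(5/7) = 25/7.
medium price: (-1)·(1/7) + (-5)·(1/7) + (-6)·(5/7) = -36/7.
high price: (3)·(1/7) + (2)·(1/7) + (5)·(5/7) = 30/7.
The best pure response is high price with expected payoff 30/7.

30/7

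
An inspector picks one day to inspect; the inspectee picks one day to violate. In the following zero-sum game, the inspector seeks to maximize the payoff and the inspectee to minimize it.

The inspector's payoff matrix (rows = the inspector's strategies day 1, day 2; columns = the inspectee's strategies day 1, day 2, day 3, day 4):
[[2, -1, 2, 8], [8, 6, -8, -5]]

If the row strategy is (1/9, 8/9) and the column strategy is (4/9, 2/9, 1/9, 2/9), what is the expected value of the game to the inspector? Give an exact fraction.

Against (4/9, 2/9, 1/9, 2/9), each row's expected payoff is day 1: 8/3; day 2: 26/9.
Taking the (1/9, 8/9)-weighted average: (1/9)·(8/3) + (8/9)·(26/9) = 232/81.

232/81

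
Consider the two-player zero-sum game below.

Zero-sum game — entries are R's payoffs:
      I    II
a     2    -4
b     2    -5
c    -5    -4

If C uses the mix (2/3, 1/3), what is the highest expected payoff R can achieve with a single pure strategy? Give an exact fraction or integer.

a: (2)·(2/3) + (-4)·(1/3) = 0.
b: (2)·(2/3) + (-5)·(1/3) = -1/3.
c: (-5)·(2/3) + (-4)·(1/3) = -14/3.
The best pure response is a with expected payoff 0.

0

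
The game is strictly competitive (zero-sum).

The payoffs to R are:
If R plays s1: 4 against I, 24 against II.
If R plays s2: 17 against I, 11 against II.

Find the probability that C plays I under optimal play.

1/2

Row minima are 4 and 11, so R's maximin is 11; column maxima are 17 and 24, so C's minimax is 17. These differ, so the equilibrium is in mixed strategies.
Let C play I with probability q. R is indifferent when 4q + 24(1−q) = 17q + 11(1−q), giving q = 1/2.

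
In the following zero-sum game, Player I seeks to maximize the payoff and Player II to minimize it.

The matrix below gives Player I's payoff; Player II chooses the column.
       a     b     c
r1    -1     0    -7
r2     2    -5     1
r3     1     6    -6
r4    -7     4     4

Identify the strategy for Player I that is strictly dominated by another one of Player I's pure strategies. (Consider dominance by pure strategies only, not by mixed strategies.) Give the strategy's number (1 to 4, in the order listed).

Compare r1 with r3: 1 > -1, 6 > 0, -6 > -7.
So r3 strictly dominates r1 for Player I; r1 is strictly dominated.

1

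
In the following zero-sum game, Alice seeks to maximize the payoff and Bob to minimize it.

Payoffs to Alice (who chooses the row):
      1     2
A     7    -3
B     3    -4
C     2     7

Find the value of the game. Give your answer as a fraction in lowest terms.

Row B is strictly dominated by row A, so Alice never plays it.
The remaining 2×2 game on (A, C) × (1, 2) has no saddle point. Let Alice play A with probability p; indifference gives 7p + 2(1−p) = −3p + 7(1−p), so p = 1/3.
Similarly Bob's optimal q on 1 is 2/3, and the value is 7·(2/3) + (-3)·(1/3) = 11/3.

11/3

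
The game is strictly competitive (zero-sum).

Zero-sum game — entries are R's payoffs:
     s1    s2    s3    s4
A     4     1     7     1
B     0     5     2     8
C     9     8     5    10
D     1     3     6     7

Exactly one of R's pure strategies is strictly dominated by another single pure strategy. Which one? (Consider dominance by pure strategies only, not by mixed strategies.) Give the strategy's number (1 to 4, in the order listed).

2

Compare B with C: 9 > 0, 8 > 5, 5 > 2, 10 > 8.
So C strictly dominates B for R; B is strictly dominated.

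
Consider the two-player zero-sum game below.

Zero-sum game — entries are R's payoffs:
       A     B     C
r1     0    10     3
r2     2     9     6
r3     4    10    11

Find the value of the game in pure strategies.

Row minima: 0, 2, 4 → R's maximin is 4.
Column maxima: 4, 10, 11 → C's minimax is 4.
They coincide at (r3, A), so the value is 4.

4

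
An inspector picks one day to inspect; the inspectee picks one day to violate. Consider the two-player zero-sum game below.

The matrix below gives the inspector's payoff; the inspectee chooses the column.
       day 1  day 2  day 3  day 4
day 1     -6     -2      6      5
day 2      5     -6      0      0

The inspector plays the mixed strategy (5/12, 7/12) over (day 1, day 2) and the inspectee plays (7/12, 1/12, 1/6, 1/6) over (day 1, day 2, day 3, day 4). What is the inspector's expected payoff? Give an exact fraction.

Against (7/12, 1/12, 1/6, 1/6), each row's expected payoff is day 1: -11/6; day 2: 29/12.
Taking the (5/12, 7/12)-weighted average: (5/12)·(-11/6) + (7/12)·(29/12) = 31/48.

31/48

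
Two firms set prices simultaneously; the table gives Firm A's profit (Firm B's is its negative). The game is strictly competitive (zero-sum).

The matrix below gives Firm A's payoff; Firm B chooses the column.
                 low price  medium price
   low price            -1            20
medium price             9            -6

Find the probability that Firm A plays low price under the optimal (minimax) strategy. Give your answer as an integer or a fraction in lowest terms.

Row minima are -1 and -6, so Firm A's maximin is -1; column maxima are 9 and 20, so Firm B's minimax is 9. These differ, so the equilibrium is in mixed strategies.
Let Firm A play low price with probability p. Firm B is indifferent when −p + 9(1−p) = 20p − 6(1−p), giving p = 5/12.

5/12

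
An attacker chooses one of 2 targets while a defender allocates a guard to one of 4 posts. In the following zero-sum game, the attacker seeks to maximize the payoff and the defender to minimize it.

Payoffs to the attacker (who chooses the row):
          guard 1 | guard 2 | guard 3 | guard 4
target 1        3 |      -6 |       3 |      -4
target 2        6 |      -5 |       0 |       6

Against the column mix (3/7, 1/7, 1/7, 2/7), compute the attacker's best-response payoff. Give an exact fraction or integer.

25/7

target 1: (3)·(3/7) + (-6)·(1/7) + (3)·(1/7) + (-4)·(2/7) = -2/7.
target 2: (6)·(3/7) + (-5)·(1/7) + (0)·(1/7) + (6)·(2/7) = 25/7.
The best pure response is target 2 with expected payoff 25/7.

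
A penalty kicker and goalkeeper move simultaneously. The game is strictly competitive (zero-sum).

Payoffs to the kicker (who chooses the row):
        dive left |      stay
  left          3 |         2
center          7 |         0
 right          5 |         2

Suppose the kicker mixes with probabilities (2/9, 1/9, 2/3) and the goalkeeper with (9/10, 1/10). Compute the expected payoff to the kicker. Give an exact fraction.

403/90

Against (9/10, 1/10), each row's expected payoff is left: 29/10; center: 63/10; right: 47/10.
Taking the (2/9, 1/9, 2/3)-weighted average: (2/9)·(29/10) + (1/9)·(63/10) + (2/3)·(47/10) = 403/90.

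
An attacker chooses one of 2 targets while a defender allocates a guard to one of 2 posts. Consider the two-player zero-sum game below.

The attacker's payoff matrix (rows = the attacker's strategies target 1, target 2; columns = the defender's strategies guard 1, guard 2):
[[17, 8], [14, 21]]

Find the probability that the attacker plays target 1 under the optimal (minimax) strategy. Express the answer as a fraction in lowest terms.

7/16

Row minima are 8 and 14, so the attacker's maximin is 14; column maxima are 17 and 21, so the defender's minimax is 17. These differ, so the equilibrium is in mixed strategies.
Let the attacker play target 1 with probability p. The defender is indifferent when 17p + 14(1−p) = 8p + 21(1−p), giving p = 7/16.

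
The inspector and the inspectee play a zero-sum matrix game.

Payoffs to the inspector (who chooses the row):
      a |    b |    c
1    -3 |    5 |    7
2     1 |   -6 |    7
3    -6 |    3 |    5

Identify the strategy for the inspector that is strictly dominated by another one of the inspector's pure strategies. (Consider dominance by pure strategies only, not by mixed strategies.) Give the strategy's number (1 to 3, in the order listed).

3

Compare 3 with 1: -3 > -6, 5 > 3, 7 > 5.
So 1 strictly dominates 3 for the inspector; 3 is strictly dominated.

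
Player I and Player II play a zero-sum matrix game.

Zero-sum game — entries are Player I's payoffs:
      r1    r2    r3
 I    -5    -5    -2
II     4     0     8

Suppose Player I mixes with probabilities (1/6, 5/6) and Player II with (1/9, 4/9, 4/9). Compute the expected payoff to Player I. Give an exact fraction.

Against (1/9, 4/9, 4/9), each row's expected payoff is I: -11/3; II: 4.
Taking the (1/6, 5/6)-weighted average: (1/6)·(-11/3) + (5/6)·(4) = 49/18.

49/18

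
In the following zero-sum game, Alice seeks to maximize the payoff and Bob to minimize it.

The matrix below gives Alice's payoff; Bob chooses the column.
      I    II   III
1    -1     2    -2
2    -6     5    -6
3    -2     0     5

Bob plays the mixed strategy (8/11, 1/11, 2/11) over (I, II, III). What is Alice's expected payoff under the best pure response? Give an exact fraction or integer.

1: (-1)·(8/11) + (2)·(1/11) + (-2)·(2/11) = -10/11.
2: (-6)·(8/11) + (5)·(1/11) + (-6)·(2/11) = -5.
3: (-2)·(8/11) + (0)·(1/11) + (5)·(2/11) = -6/11.
The best pure response is 3 with expected payoff -6/11.

-6/11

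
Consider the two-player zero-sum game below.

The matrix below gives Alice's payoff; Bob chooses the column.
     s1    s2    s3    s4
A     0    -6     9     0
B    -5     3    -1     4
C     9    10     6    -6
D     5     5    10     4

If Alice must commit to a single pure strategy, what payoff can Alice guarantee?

4

The worst-case payoff for each row is A: -6, B: -5, C: -6, D: 4.
The best of these is 4.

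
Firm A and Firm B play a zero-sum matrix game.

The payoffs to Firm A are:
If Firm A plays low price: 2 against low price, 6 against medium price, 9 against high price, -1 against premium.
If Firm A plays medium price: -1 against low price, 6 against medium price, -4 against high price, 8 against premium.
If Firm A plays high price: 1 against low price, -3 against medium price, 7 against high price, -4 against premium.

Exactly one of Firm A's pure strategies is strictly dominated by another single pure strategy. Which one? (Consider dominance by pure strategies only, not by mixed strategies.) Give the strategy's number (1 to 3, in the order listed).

3

Compare high price with low price: 2 > 1, 6 > -3, 9 > 7, -1 > -4.
So low price strictly dominates high price for Firm A; high price is strictly dominated.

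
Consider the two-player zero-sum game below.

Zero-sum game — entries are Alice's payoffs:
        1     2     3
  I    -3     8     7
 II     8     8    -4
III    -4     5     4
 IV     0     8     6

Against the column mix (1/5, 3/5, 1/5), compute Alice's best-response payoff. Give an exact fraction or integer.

I: (-3)·(1/5) + (8)·(3/5) + (7)·(1/5) = 28/5.
II: (8)·(1/5) + (8)·(3/5) + (-4)·(1/5) = 28/5.
III: (-4)·(1/5) + (5)·(3/5) + (4)·(1/5) = 3.
IV: (0)·(1/5) + (8)·(3/5) + (6)·(1/5) = 6.
The best pure response is IV with expected payoff 6.

6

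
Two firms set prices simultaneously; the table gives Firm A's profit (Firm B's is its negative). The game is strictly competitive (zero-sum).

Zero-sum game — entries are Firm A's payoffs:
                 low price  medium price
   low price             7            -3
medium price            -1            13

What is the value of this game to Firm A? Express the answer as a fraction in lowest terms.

11/3

Row minima are -3 and -1, so Firm A's maximin is -1; column maxima are 7 and 13, so Firm B's minimax is 7. These differ, so the equilibrium is in mixed strategies.
Let Firm A play low price with probability p. Firm B is indifferent when 7p − (1−p) = −3p + 13(1−p), giving p = 7/12.
Let Firm B play low price with probability q. Firm A is indifferent when 7q − 3(1−q) = −q + 13(1−q), giving q = 2/3.
The value is 7·(2/3) + (-3)·(1/3) = 11/3.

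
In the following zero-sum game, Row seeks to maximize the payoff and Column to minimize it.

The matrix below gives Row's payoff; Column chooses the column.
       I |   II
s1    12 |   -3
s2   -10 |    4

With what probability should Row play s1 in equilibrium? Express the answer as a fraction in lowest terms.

Row minima are -3 and -10, so Row's maximin is -3; column maxima are 12 and 4, so Column's minimax is 4. These differ, so the equilibrium is in mixed strategies.
Let Row play s1 with probability p. Column is indifferent when 12p − 10(1−p) = −3p + 4(1−p), giving p = 14/29.

14/29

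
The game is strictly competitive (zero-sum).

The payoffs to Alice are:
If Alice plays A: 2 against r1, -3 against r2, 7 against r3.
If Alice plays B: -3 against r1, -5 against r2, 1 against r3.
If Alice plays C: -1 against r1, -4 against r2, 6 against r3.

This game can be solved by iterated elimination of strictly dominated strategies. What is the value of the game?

-3

Column r1 is strictly dominated by r2 for Bob (-3<2, -5<-3, -4<-1); eliminate r1.
Row C is strictly dominated by row A (-3>-4, 7>6); eliminate C.
Column r3 is strictly dominated by r2 for Bob (-3<7, -5<1); eliminate r3.
Row B is strictly dominated by row A (-3>-5); eliminate B.
Only (A, r2) remains, with payoff -3.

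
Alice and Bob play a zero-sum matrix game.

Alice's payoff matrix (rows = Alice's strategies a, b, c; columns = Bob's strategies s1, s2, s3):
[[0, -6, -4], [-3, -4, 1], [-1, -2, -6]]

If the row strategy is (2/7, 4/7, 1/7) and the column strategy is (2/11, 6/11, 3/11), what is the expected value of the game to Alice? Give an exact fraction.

-236/77

Against (2/11, 6/11, 3/11), each row's expected payoff is a: -48/11; b: -27/11; c: -32/11.
Taking the (2/7, 4/7, 1/7)-weighted average: (2/7)·(-48/11) + (4/7)·(-27/11) + (1/7)·(-32/11) = -236/77.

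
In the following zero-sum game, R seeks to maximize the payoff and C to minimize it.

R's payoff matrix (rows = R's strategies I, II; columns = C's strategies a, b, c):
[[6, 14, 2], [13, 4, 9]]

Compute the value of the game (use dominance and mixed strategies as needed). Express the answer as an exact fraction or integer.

118/17

Column a is strictly dominated by c for C (it gives R more in every row).
The remaining 2×2 game on (I, II) × (b, c) has no saddle point. Let R play I with probability p; indifference gives 14p + 4(1−p) = 2p + 9(1−p), so p = 5/17.
Similarly C's optimal q on b is 7/17, and the value is 14·(7/17) + (2)·(10/17) = 118/17.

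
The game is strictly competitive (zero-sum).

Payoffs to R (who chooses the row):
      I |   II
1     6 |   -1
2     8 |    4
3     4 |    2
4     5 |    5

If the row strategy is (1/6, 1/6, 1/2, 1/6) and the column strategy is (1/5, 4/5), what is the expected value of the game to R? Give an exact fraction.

Against (1/5, 4/5), each row's expected payoff is 1: 2/5; 2: 24/5; 3: 12/5; 4: 5.
Taking the (1/6, 1/6, 1/2, 1/6)-weighted average: (1/6)·(2/5) + (1/6)·(24/5) + (1/2)·(12/5) + (1/6)·(5) = 29/10.

29/10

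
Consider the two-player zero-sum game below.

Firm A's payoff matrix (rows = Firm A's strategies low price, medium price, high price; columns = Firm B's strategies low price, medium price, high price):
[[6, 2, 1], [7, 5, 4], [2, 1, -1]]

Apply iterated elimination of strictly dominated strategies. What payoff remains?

4

Column low price is strictly dominated by medium price for Firm B (2<6, 5<7, 1<2); eliminate low price.
Row high price is strictly dominated by row low price (2>1, 1>-1); eliminate high price.
Column medium price is strictly dominated by high price for Firm B (1<2, 4<5); eliminate medium price.
Row low price is strictly dominated by row medium price (4>1); eliminate low price.
Only (medium price, high price) remains, with payoff 4.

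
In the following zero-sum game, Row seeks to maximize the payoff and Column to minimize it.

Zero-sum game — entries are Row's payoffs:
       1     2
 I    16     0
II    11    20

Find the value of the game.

64/5

Row minima are 0 and 11, so Row's maximin is 11; column maxima are 16 and 20, so Column's minimax is 16. These differ, so the equilibrium is in mixed strategies.
Let Row play I with probability p. Column is indifferent when 16p + 11(1−p) = 20(1−p), giving p = 9/25.
Let Column play 1 with probability q. Row is indifferent when 16q = 11q + 20(1−q), giving q = 4/5.
The value is 16·(4/5) + (0)·(1/5) = 64/5.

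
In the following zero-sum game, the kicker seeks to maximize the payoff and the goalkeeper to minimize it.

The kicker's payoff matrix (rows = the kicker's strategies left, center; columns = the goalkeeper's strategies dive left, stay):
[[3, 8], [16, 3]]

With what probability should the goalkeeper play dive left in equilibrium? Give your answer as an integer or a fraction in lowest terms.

Row minima are 3 and 3, so the kicker's maximin is 3; column maxima are 16 and 8, so the goalkeeper's minimax is 8. These differ, so the equilibrium is in mixed strategies.
Let the goalkeeper play dive left with probability q. The kicker is indifferent when 3q + 8(1−q) = 16q + 3(1−q), giving q = 5/18.

5/18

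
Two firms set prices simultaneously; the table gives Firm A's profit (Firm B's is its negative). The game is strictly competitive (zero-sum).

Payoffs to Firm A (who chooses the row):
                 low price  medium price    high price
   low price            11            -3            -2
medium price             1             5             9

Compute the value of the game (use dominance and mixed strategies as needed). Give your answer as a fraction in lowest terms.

Column high price is strictly dominated by medium price for Firm B (it gives Firm A more in every row).
The remaining 2×2 game on (low price, medium price) × (low price, medium price) has no saddle point. Let Firm A play low price with probability p; indifference gives 11p + (1−p) = −3p + 5(1−p), so p = 2/9.
Similarly Firm B's optimal q on low price is 4/9, and the value is 11·(4/9) + (-3)·(5/9) = 29/9.

29/9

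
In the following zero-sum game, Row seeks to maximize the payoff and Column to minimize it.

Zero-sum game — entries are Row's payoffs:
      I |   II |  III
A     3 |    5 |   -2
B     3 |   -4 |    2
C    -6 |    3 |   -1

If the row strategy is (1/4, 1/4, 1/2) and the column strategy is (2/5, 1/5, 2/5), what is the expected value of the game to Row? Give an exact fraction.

-9/20

Against (2/5, 1/5, 2/5), each row's expected payoff is A: 7/5; B: 6/5; C: -11/5.
Taking the (1/4, 1/4, 1/2)-weighted average: (1/4)·(7/5) + (1/4)·(6/5) + (1/2)·(-11/5) = -9/20.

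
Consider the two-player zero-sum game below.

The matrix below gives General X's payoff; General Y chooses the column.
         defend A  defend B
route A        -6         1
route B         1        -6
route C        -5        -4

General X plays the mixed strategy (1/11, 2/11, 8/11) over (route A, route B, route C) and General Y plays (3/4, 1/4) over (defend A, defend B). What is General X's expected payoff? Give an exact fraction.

Against (3/4, 1/4), each row's expected payoff is route A: -17/4; route B: -3/4; route C: -19/4.
Taking the (1/11, 2/11, 8/11)-weighted average: (1/11)·(-17/4) + (2/11)·(-3/4) + (8/11)·(-19/4) = -175/44.

-175/44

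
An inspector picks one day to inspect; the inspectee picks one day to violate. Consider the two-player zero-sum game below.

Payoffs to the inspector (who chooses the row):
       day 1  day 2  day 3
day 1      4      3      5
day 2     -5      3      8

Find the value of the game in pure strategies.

3

Row minima: 3, -5 → the inspector's maximin is 3.
Column maxima: 4, 3, 8 → the inspectee's minimax is 3.
They coincide at (day 1, day 2), so the value is 3.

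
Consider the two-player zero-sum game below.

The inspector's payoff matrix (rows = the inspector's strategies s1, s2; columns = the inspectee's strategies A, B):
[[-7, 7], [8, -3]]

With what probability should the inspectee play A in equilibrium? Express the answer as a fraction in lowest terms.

Row minima are -7 and -3, so the inspector's maximin is -3; column maxima are 8 and 7, so the inspectee's minimax is 7. These differ, so the equilibrium is in mixed strategies.
Let the inspectee play A with probability q. The inspector is indifferent when −7q + 7(1−q) = 8q − 3(1−q), giving q = 2/5.

2/5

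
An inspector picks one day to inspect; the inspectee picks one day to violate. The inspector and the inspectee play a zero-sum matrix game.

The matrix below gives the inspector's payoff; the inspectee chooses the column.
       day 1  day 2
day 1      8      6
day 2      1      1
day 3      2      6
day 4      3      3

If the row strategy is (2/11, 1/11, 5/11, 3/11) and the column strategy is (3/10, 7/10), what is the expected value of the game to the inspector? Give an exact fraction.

Against (3/10, 7/10), each row's expected payoff is day 1: 33/5; day 2: 1; day 3: 24/5; day 4: 3.
Taking the (2/11, 1/11, 5/11, 3/11)-weighted average: (2/11)·(33/5) + (1/11)·(1) + (5/11)·(24/5) + (3/11)·(3) = 236/55.

236/55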